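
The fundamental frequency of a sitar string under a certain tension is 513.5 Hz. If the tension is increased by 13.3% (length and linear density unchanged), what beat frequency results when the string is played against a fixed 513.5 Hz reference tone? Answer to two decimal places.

33.08 Hz

For a string, f ∝ √T, so the new frequency is 513.5·√1.133 = 546.5821 Hz.
f_beat = |546.5821 − 513.5| = 33.08 Hz.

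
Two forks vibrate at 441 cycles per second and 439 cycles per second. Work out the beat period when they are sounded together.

f_beat = |441 − 439| = 2 Hz.
Beat period T = 1 / f_beat = 1 / 2 s.

0.500 s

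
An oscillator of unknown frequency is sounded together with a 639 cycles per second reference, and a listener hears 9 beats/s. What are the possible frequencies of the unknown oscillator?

630 Hz or 648 Hz

|f − 639| = 9, so f = 639 ± 9.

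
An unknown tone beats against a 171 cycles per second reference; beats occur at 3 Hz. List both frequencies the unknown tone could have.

168 Hz or 174 Hz

|f − 171| = 3, so f = 171 ± 3.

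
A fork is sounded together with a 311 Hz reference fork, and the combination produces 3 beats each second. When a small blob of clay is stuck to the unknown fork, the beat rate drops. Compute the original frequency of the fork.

314 Hz

|f − 311| = 3, so the fork was at either 308 Hz or 314 Hz.
Adding mass to a fork lowers its frequency; the adjustment lowers the fork's frequency.
The beat rate fell, so the adjustment moved the fork toward 311 Hz — it must have started above the reference.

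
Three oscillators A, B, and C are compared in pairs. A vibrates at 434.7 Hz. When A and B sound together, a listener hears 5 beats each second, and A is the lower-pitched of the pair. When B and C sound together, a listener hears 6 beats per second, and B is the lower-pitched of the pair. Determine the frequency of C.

B is above A, so f_B = 434.7 + 5 = 439.7 Hz.
C is above B, so f_C = 439.7 + 6 = 445.7 Hz.

445.7 Hz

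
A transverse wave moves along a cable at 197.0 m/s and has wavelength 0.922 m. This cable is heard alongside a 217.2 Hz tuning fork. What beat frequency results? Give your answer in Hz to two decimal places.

Source frequency f = v/λ = 197.0/0.922 = 213.6659 Hz.
f_beat = |213.6659 − 217.2| = 3.53 Hz.

3.53 Hz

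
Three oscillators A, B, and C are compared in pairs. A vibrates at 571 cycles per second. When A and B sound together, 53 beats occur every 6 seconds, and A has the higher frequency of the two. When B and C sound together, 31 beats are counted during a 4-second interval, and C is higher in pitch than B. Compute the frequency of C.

569.9167 Hz

A–B: Beat frequency = 53/6 = 8.8333 Hz.
B is below A, so f_B = 571 − 8.8333 = 562.1667 Hz.
B–C: Beat frequency = 31/4 = 7.75 Hz.
C is above B, so f_C = 562.1667 + 7.75 = 569.9167 Hz.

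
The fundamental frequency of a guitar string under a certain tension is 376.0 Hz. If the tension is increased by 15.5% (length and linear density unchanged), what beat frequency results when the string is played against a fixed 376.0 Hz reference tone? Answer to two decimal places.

28.09 Hz

For a string, f ∝ √T, so the new frequency is 376.0·√1.155 = 404.0907 Hz.
f_beat = |404.0907 − 376.0| = 28.09 Hz.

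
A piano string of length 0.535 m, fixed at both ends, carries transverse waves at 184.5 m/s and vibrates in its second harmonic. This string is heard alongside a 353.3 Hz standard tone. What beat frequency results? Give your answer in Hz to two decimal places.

8.44 Hz

For a string fixed at both ends, f_n = n·v/(2L) = 2·184.5/(2·0.535) = 344.8598 Hz.
f_beat = |344.8598 − 353.3| = 8.44 Hz.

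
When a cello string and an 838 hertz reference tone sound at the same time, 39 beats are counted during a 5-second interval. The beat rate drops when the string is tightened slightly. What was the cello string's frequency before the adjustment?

830.2 Hz

Beat frequency = 39/5 = 7.8 Hz.
|f − 838| = 7.8, so the cello string was at either 830.2 Hz or 845.8 Hz.
Increasing tension raises a string's frequency; the adjustment raises the cello string's frequency.
The beat rate fell, so the adjustment moved the cello string toward 838 Hz — it must have started below the reference.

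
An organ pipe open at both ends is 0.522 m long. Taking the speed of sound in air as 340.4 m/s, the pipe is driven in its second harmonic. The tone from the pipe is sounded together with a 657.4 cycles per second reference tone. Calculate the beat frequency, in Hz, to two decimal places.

5.29 Hz

Open pipe: f_n = n·v/(2L) = 2·340.4/(2·0.522) = 652.1073 Hz.
f_beat = |652.1073 − 657.4| = 5.29 Hz.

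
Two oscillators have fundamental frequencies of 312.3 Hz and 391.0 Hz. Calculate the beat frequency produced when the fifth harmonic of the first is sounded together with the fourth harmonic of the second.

2.5 Hz

Fifth harmonic of the first: 5·312.3 = 1561.5 Hz.
Fourth harmonic of the second: 4·391.0 = 1564.0 Hz.
f_beat = |1561.5 − 1564.0| = 2.5 Hz.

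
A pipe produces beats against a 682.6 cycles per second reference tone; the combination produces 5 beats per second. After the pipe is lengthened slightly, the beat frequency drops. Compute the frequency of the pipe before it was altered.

687.6 Hz

|f − 682.6| = 5, so the pipe was at either 677.6 Hz or 687.6 Hz.
A longer pipe has a lower fundamental; the adjustment lowers the pipe's frequency.
The beat rate fell, so the adjustment moved the pipe toward 682.6 Hz — it must have started above the reference.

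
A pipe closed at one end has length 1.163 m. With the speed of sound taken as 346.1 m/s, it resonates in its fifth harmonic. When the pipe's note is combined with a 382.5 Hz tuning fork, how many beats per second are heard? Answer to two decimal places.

10.51 Hz

Closed pipe (odd harmonics): f_n = n·v/(4L) = 5·346.1/(4·1.163) = 371.9905 Hz.
f_beat = |371.9905 − 382.5| = 10.51 Hz.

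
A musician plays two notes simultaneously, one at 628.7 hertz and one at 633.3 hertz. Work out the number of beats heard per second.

Beats arise from superposition of two nearby frequencies; the beat rate is |f₁ − f₂|.
|628.7 − 633.3| = 4.6 Hz.

4.6 Hz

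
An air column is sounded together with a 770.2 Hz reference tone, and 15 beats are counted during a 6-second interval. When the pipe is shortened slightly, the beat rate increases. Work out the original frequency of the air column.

772.7 Hz

Beat frequency = 15/6 = 2.5 Hz.
|f − 770.2| = 2.5, so the air column was at either 767.7 Hz or 772.7 Hz.
A shorter pipe has a higher fundamental; the adjustment raises the air column's frequency.
The beat rate rose, so the adjustment moved the air column further from 770.2 Hz — it was already above the reference.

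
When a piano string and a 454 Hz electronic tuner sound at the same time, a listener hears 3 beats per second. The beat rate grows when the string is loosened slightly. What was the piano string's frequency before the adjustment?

|f − 454| = 3, so the piano string was at either 451 Hz or 457 Hz.
Reducing tension lowers a string's frequency; the adjustment lowers the piano string's frequency.
The beat rate rose, so the adjustment moved the piano string further from 454 Hz — it was already below the reference.

451 Hz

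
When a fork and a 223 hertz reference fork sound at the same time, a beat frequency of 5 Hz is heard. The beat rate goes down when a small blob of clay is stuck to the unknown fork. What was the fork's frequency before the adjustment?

228 Hz

|f − 223| = 5, so the fork was at either 218 Hz or 228 Hz.
Adding mass to a fork lowers its frequency; the adjustment lowers the fork's frequency.
The beat rate fell, so the adjustment moved the fork toward 223 Hz — it must have started above the reference.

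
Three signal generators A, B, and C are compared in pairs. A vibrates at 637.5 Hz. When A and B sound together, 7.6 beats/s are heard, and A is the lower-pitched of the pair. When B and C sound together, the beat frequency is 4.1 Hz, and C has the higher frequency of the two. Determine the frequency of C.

649.2 Hz

B is above A, so f_B = 637.5 + 7.6 = 645.1 Hz.
C is above B, so f_C = 645.1 + 4.1 = 649.2 Hz.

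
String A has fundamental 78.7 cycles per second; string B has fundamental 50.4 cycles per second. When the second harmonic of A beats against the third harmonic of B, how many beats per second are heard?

Second harmonic of the first: 2·78.7 = 157.4 Hz.
Third harmonic of the second: 3·50.4 = 151.2 Hz.
f_beat = |157.4 − 151.2| = 6.2 Hz.

6.2 Hz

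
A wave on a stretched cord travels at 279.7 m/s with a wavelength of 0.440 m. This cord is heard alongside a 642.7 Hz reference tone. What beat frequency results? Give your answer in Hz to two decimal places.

Source frequency f = v/λ = 279.7/0.440 = 635.6818 Hz.
f_beat = |635.6818 − 642.7| = 7.02 Hz.

7.02 Hz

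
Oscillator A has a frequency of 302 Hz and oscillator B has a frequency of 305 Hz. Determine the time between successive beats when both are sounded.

f_beat = |302 − 305| = 3 Hz.
Beat period T = 1 / f_beat = 1 / 3 s.

0.333 s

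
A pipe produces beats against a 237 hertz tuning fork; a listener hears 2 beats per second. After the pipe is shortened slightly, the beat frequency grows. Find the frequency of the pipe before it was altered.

|f − 237| = 2, so the pipe was at either 235 Hz or 239 Hz.
A shorter pipe has a higher fundamental; the adjustment raises the pipe's frequency.
The beat rate rose, so the adjustment moved the pipe further from 237 Hz — it was already above the reference.

239 Hz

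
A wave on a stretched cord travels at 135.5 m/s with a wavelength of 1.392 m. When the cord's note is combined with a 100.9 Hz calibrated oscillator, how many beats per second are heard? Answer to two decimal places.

Source frequency f = v/λ = 135.5/1.392 = 97.3420 Hz.
f_beat = |97.3420 − 100.9| = 3.56 Hz.

3.56 Hz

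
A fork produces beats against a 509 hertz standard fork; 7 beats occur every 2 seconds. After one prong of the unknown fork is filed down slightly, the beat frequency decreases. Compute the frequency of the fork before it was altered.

Beat frequency = 7/2 = 3.5 Hz.
|f − 509| = 3.5, so the fork was at either 505.5 Hz or 512.5 Hz.
Filing a prong removes mass and raises the fork's frequency; the adjustment raises the fork's frequency.
The beat rate fell, so the adjustment moved the fork toward 509 Hz — it must have started below the reference.

505.5 Hz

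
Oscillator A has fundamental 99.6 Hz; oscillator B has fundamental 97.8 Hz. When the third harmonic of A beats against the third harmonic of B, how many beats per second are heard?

Third harmonic of the first: 3·99.6 = 298.8 Hz.
Third harmonic of the second: 3·97.8 = 293.4 Hz.
f_beat = |298.8 − 293.4| = 5.4 Hz.

5.4 Hz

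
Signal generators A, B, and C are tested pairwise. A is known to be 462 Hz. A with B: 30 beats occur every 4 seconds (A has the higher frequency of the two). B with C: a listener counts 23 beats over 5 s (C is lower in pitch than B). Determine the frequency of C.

A–B: Beat frequency = 30/4 = 7.5 Hz.
B is below A, so f_B = 462 − 7.5 = 454.5 Hz.
B–C: Beat frequency = 23/5 = 4.6 Hz.
C is below B, so f_C = 454.5 − 4.6 = 449.9 Hz.

449.9 Hz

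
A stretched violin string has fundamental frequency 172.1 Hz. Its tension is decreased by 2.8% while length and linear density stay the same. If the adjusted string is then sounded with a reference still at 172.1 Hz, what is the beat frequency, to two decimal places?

2.43 Hz

For a string, f ∝ √T, so the new frequency is 172.1·√0.972 = 169.6735 Hz.
f_beat = |169.6735 − 172.1| = 2.43 Hz.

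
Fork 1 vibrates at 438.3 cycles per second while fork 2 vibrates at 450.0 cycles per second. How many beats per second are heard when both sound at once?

The beat frequency equals the magnitude of the frequency difference.
|438.3 − 450.0| = 11.7 Hz.

11.7 Hz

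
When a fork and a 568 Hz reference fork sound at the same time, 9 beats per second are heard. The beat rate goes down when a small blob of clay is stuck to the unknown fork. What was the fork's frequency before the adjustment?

|f − 568| = 9, so the fork was at either 559 Hz or 577 Hz.
Adding mass to a fork lowers its frequency; the adjustment lowers the fork's frequency.
The beat rate fell, so the adjustment moved the fork toward 568 Hz — it must have started above the reference.

577 Hz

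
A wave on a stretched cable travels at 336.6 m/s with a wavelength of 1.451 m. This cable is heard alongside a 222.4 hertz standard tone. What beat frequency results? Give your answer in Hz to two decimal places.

9.58 Hz

Source frequency f = v/λ = 336.6/1.451 = 231.9779 Hz.
f_beat = |231.9779 − 222.4| = 9.58 Hz.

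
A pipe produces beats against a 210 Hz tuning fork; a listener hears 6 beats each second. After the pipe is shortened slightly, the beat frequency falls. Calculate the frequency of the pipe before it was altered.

204 Hz

|f − 210| = 6, so the pipe was at either 204 Hz or 216 Hz.
A shorter pipe has a higher fundamental; the adjustment raises the pipe's frequency.
The beat rate fell, so the adjustment moved the pipe toward 210 Hz — it must have started below the reference.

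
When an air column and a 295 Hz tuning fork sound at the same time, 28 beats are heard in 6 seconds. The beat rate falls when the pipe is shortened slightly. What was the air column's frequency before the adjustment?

290.3333 Hz

Beat frequency = 28/6 = 4.6667 Hz.
|f − 295| = 4.6667, so the air column was at either 290.3333 Hz or 299.6667 Hz.
A shorter pipe has a higher fundamental; the adjustment raises the air column's frequency.
The beat rate fell, so the adjustment moved the air column toward 295 Hz — it must have started below the reference.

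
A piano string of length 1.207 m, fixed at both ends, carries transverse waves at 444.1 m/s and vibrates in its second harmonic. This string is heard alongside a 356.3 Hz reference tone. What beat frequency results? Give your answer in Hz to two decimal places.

For a string fixed at both ends, f_n = n·v/(2L) = 2·444.1/(2·1.207) = 367.9370 Hz.
f_beat = |367.9370 − 356.3| = 11.64 Hz.

11.64 Hz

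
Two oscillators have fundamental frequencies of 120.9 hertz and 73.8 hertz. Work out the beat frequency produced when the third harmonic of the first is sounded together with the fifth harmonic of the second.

6.3 Hz

Third harmonic of the first: 3·120.9 = 362.7 Hz.
Fifth harmonic of the second: 5·73.8 = 369.0 Hz.
f_beat = |362.7 − 369.0| = 6.3 Hz.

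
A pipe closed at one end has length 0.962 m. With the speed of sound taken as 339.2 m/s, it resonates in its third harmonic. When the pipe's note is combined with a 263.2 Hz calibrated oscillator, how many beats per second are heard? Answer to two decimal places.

1.25 Hz

Closed pipe (odd harmonics): f_n = n·v/(4L) = 3·339.2/(4·0.962) = 264.4491 Hz.
f_beat = |264.4491 − 263.2| = 1.25 Hz.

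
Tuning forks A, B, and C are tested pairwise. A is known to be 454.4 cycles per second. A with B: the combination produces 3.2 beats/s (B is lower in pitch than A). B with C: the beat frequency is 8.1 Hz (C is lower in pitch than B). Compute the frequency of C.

443.1 Hz

B is below A, so f_B = 454.4 − 3.2 = 451.2 Hz.
C is below B, so f_C = 451.2 − 8.1 = 443.1 Hz.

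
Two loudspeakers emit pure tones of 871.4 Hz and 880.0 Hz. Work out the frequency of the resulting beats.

8.6 Hz

The beat frequency equals the magnitude of the frequency difference.
|871.4 − 880.0| = 8.6 Hz.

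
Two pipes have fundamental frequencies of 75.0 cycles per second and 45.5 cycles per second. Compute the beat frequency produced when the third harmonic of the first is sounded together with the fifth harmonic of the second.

Third harmonic of the first: 3·75.0 = 225.0 Hz.
Fifth harmonic of the second: 5·45.5 = 227.5 Hz.
f_beat = |225.0 − 227.5| = 2.5 Hz.

2.5 Hz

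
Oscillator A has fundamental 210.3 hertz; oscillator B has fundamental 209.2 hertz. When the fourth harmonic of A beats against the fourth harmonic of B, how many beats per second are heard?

Fourth harmonic of the first: 4·210.3 = 841.2 Hz.
Fourth harmonic of the second: 4·209.2 = 836.8 Hz.
f_beat = |841.2 − 836.8| = 4.4 Hz.

4.4 Hz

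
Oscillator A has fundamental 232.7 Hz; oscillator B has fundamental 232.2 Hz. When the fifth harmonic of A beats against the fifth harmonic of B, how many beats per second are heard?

2.5 Hz

Fifth harmonic of the first: 5·232.7 = 1163.5 Hz.
Fifth harmonic of the second: 5·232.2 = 1161.0 Hz.
f_beat = |1163.5 − 1161.0| = 2.5 Hz.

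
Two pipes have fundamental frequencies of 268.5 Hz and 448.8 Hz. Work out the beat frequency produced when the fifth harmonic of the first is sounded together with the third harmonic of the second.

Fifth harmonic of the first: 5·268.5 = 1342.5 Hz.
Third harmonic of the second: 3·448.8 = 1346.4 Hz.
f_beat = |1342.5 − 1346.4| = 3.9 Hz.

3.9 Hz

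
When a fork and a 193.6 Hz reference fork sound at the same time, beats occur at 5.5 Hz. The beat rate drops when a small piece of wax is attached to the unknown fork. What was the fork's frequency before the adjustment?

199.1 Hz

|f − 193.6| = 5.5, so the fork was at either 188.1 Hz or 199.1 Hz.
Loading a fork with wax lowers its frequency; the adjustment lowers the fork's frequency.
The beat rate fell, so the adjustment moved the fork toward 193.6 Hz — it must have started above the reference.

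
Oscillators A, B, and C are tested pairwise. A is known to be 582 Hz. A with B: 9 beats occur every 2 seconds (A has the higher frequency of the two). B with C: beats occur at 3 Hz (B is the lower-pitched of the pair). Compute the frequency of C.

580.5 Hz

A–B: Beat frequency = 9/2 = 4.5 Hz.
B is below A, so f_B = 582 − 4.5 = 577.5 Hz.
C is above B, so f_C = 577.5 + 3 = 580.5 Hz.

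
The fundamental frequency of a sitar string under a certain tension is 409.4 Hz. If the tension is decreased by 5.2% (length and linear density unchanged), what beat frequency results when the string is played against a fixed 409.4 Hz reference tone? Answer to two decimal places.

For a string, f ∝ √T, so the new frequency is 409.4·√0.948 = 398.6135 Hz.
f_beat = |398.6135 − 409.4| = 10.79 Hz.

10.79 Hz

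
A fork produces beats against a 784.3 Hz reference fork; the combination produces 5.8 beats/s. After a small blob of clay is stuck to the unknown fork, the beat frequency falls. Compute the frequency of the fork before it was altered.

|f − 784.3| = 5.8, so the fork was at either 778.5 Hz or 790.1 Hz.
Adding mass to a fork lowers its frequency; the adjustment lowers the fork's frequency.
The beat rate fell, so the adjustment moved the fork toward 784.3 Hz — it must have started above the reference.

790.1 Hz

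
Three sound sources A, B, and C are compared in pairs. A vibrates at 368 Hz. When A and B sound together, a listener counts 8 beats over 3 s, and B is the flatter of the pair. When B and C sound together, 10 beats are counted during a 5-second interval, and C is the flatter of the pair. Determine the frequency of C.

363.3333 Hz

A–B: Beat frequency = 8/3 = 2.6667 Hz.
B is below A, so f_B = 368 − 2.6667 = 365.3333 Hz.
B–C: Beat frequency = 10/5 = 2 Hz.
C is below B, so f_C = 365.3333 − 2 = 363.3333 Hz.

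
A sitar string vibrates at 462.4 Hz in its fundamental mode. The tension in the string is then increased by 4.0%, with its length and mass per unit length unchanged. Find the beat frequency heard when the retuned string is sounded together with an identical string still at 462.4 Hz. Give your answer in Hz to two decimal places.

9.16 Hz

For a string, f ∝ √T, so the new frequency is 462.4·√1.040 = 471.5573 Hz.
f_beat = |471.5573 − 462.4| = 9.16 Hz.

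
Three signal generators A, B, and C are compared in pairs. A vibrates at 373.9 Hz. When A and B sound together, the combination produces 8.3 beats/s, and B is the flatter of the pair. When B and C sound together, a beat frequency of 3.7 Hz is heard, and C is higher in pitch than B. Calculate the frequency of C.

369.3 Hz

B is below A, so f_B = 373.9 − 8.3 = 365.6 Hz.
C is above B, so f_C = 365.6 + 3.7 = 369.3 Hz.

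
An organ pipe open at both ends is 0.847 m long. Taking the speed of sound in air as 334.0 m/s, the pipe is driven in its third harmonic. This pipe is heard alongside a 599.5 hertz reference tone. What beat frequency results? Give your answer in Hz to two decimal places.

8.00 Hz

Open pipe: f_n = n·v/(2L) = 3·334.0/(2·0.847) = 591.4994 Hz.
f_beat = |591.4994 − 599.5| = 8.00 Hz.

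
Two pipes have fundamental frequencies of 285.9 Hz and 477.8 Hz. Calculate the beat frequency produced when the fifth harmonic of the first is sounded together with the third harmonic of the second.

3.9 Hz

Fifth harmonic of the first: 5·285.9 = 1429.5 Hz.
Third harmonic of the second: 3·477.8 = 1433.4 Hz.
f_beat = |1429.5 − 1433.4| = 3.9 Hz.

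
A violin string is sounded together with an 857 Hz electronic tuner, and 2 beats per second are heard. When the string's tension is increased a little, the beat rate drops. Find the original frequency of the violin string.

855 Hz

|f − 857| = 2, so the violin string was at either 855 Hz or 859 Hz.
Higher tension means higher frequency; the adjustment raises the violin string's frequency.
The beat rate fell, so the adjustment moved the violin string toward 857 Hz — it must have started below the reference.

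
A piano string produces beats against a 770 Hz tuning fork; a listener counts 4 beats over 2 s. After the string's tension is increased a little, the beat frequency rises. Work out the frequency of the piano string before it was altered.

Beat frequency = 4/2 = 2 Hz.
|f − 770| = 2, so the piano string was at either 768 Hz or 772 Hz.
Higher tension means higher frequency; the adjustment raises the piano string's frequency.
The beat rate rose, so the adjustment moved the piano string further from 770 Hz — it was already above the reference.

772 Hz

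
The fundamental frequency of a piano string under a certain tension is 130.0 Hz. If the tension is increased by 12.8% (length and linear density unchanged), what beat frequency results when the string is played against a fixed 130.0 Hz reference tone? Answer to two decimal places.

For a string, f ∝ √T, so the new frequency is 130.0·√1.128 = 138.0695 Hz.
f_beat = |138.0695 − 130.0| = 8.07 Hz.

8.07 Hz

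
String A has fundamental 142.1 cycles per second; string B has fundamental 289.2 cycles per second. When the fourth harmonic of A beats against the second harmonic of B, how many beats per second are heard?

10.0 Hz

Fourth harmonic of the first: 4·142.1 = 568.4 Hz.
Second harmonic of the second: 2·289.2 = 578.4 Hz.
f_beat = |568.4 − 578.4| = 10.0 Hz.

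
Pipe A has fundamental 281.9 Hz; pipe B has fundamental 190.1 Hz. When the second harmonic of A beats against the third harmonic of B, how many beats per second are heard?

Second harmonic of the first: 2·281.9 = 563.8 Hz.
Third harmonic of the second: 3·190.1 = 570.3 Hz.
f_beat = |563.8 − 570.3| = 6.5 Hz.

6.5 Hz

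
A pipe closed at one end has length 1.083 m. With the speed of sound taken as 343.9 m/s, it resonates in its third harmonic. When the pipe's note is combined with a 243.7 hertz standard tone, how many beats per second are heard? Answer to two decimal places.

Closed pipe (odd harmonics): f_n = n·v/(4L) = 3·343.9/(4·1.083) = 238.1579 Hz.
f_beat = |238.1579 − 243.7| = 5.54 Hz.

5.54 Hz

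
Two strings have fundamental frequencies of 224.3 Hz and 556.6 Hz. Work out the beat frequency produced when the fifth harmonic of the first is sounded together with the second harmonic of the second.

8.3 Hz

Fifth harmonic of the first: 5·224.3 = 1121.5 Hz.
Second harmonic of the second: 2·556.6 = 1113.2 Hz.
f_beat = |1121.5 − 1113.2| = 8.3 Hz.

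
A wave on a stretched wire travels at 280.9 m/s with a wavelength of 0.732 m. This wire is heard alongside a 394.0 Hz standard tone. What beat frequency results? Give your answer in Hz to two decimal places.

10.26 Hz

Source frequency f = v/λ = 280.9/0.732 = 383.7432 Hz.
f_beat = |383.7432 − 394.0| = 10.26 Hz.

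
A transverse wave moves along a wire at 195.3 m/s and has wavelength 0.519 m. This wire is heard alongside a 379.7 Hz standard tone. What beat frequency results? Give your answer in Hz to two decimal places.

3.40 Hz

Source frequency f = v/λ = 195.3/0.519 = 376.3006 Hz.
f_beat = |376.3006 − 379.7| = 3.40 Hz.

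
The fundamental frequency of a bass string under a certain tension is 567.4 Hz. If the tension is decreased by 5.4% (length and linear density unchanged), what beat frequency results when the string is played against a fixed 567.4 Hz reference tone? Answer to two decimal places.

For a string, f ∝ √T, so the new frequency is 567.4·√0.946 = 551.8676 Hz.
f_beat = |551.8676 − 567.4| = 15.53 Hz.

15.53 Hz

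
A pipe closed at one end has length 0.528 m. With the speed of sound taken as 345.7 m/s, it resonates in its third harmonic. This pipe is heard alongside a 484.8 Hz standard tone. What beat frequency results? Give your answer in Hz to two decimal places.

Closed pipe (odd harmonics): f_n = n·v/(4L) = 3·345.7/(4·0.528) = 491.0511 Hz.
f_beat = |491.0511 − 484.8| = 6.25 Hz.

6.25 Hz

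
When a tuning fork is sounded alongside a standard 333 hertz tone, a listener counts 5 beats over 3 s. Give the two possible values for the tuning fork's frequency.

Beat frequency = 5/3 = 1.6667 Hz.
|f − 333| = 1.6667, so f = 333 ± 1.6667.

331.3333 Hz or 334.6667 Hz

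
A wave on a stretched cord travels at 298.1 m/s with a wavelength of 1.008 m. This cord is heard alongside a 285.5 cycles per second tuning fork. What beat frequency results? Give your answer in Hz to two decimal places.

10.23 Hz

Source frequency f = v/λ = 298.1/1.008 = 295.7341 Hz.
f_beat = |295.7341 − 285.5| = 10.23 Hz.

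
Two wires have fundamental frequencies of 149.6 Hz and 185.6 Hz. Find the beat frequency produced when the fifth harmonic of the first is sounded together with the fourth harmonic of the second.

Fifth harmonic of the first: 5·149.6 = 748.0 Hz.
Fourth harmonic of the second: 4·185.6 = 742.4 Hz.
f_beat = |748.0 − 742.4| = 5.6 Hz.

5.6 Hz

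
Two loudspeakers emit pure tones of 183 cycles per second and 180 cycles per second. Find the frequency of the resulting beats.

3 Hz

The beat frequency equals the magnitude of the frequency difference.
|183 − 180| = 3 Hz.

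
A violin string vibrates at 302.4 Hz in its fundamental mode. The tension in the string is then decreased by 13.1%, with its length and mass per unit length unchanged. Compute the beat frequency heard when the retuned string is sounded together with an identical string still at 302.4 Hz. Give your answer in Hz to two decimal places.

20.50 Hz

For a string, f ∝ √T, so the new frequency is 302.4·√0.869 = 281.8978 Hz.
f_beat = |281.8978 − 302.4| = 20.50 Hz.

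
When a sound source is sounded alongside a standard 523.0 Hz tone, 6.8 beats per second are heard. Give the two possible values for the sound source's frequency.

516.2 Hz or 529.8 Hz

|f − 523.0| = 6.8, so f = 523.0 ± 6.8.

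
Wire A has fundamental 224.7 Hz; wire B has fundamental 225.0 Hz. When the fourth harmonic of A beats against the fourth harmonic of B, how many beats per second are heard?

Fourth harmonic of the first: 4·224.7 = 898.8 Hz.
Fourth harmonic of the second: 4·225.0 = 900.0 Hz.
f_beat = |898.8 − 900.0| = 1.2 Hz.

1.2 Hz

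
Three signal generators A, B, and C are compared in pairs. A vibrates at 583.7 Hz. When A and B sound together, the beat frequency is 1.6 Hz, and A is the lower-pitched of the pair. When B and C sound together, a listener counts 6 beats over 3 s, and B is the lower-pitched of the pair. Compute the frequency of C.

587.3 Hz

B is above A, so f_B = 583.7 + 1.6 = 585.3 Hz.
B–C: Beat frequency = 6/3 = 2 Hz.
C is above B, so f_C = 585.3 + 2 = 587.3 Hz.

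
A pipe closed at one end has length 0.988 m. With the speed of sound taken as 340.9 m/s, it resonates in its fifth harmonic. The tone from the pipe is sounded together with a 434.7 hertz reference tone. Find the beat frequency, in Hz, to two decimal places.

3.40 Hz

Closed pipe (odd harmonics): f_n = n·v/(4L) = 5·340.9/(4·0.988) = 431.3006 Hz.
f_beat = |431.3006 − 434.7| = 3.40 Hz.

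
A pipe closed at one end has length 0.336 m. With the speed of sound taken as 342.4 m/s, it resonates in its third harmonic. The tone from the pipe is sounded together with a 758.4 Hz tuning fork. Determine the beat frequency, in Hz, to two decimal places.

5.89 Hz

Closed pipe (odd harmonics): f_n = n·v/(4L) = 3·342.4/(4·0.336) = 764.2857 Hz.
f_beat = |764.2857 − 758.4| = 5.89 Hz.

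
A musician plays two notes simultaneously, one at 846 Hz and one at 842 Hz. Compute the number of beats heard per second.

f_beat = |f₁ − f₂|.
|846 − 842| = 4 Hz.

4 Hz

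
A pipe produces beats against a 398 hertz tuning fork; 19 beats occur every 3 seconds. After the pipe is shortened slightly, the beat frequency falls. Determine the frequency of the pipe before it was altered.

Beat frequency = 19/3 = 6.3333 Hz.
|f − 398| = 6.3333, so the pipe was at either 391.6667 Hz or 404.3333 Hz.
A shorter pipe has a higher fundamental; the adjustment raises the pipe's frequency.
The beat rate fell, so the adjustment moved the pipe toward 398 Hz — it must have started below the reference.

391.6667 Hz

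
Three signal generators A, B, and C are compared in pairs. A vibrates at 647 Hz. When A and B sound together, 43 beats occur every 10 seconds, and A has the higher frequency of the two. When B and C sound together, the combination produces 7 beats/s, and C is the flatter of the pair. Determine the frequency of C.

635.7 Hz

A–B: Beat frequency = 43/10 = 4.3 Hz.
B is below A, so f_B = 647 − 4.3 = 642.7 Hz.
C is below B, so f_C = 642.7 − 7 = 635.7 Hz.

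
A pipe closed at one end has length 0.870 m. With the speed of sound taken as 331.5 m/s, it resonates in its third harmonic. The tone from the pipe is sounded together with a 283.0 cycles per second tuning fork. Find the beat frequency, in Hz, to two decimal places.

Closed pipe (odd harmonics): f_n = n·v/(4L) = 3·331.5/(4·0.870) = 285.7759 Hz.
f_beat = |285.7759 − 283.0| = 2.78 Hz.

2.78 Hz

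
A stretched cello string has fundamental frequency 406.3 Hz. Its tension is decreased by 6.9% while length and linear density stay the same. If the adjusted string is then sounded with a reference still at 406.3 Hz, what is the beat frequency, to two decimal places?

14.27 Hz

For a string, f ∝ √T, so the new frequency is 406.3·√0.931 = 392.0321 Hz.
f_beat = |392.0321 − 406.3| = 14.27 Hz.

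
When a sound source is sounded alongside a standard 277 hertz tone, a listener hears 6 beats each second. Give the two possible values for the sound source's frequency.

271 Hz or 283 Hz

|f − 277| = 6, so f = 277 ± 6.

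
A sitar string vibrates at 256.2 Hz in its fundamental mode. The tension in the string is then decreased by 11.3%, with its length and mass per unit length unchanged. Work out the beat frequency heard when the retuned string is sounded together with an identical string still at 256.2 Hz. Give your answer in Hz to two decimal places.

14.91 Hz

For a string, f ∝ √T, so the new frequency is 256.2·√0.887 = 241.2909 Hz.
f_beat = |241.2909 − 256.2| = 14.91 Hz.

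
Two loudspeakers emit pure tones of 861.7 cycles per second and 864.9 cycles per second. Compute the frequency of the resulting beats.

3.2 Hz

The beat frequency equals the magnitude of the frequency difference.
|861.7 − 864.9| = 3.2 Hz.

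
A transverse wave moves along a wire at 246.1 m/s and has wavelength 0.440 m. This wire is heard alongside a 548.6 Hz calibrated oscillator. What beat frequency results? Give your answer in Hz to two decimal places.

Source frequency f = v/λ = 246.1/0.440 = 559.3182 Hz.
f_beat = |559.3182 − 548.6| = 10.72 Hz.

10.72 Hz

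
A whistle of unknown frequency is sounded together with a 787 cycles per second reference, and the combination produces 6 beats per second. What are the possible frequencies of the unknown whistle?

|f − 787| = 6, so f = 787 ± 6.

781 Hz or 793 Hz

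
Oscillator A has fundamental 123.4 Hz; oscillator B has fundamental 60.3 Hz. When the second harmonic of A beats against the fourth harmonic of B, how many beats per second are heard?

5.6 Hz

Second harmonic of the first: 2·123.4 = 246.8 Hz.
Fourth harmonic of the second: 4·60.3 = 241.2 Hz.
f_beat = |246.8 − 241.2| = 5.6 Hz.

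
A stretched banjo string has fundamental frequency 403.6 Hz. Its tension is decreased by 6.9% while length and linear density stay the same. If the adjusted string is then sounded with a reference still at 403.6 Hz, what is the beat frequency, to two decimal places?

14.17 Hz

For a string, f ∝ √T, so the new frequency is 403.6·√0.931 = 389.4269 Hz.
f_beat = |389.4269 − 403.6| = 14.17 Hz.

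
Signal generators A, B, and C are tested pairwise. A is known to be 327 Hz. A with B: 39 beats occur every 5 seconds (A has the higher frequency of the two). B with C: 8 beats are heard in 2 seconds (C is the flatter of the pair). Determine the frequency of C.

315.2 Hz

A–B: Beat frequency = 39/5 = 7.8 Hz.
B is below A, so f_B = 327 − 7.8 = 319.2 Hz.
B–C: Beat frequency = 8/2 = 4 Hz.
C is below B, so f_C = 319.2 − 4 = 315.2 Hz.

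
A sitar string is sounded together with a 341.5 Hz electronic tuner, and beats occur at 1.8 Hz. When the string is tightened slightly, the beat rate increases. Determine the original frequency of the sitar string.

|f − 341.5| = 1.8, so the sitar string was at either 339.7 Hz or 343.3 Hz.
Increasing tension raises a string's frequency; the adjustment raises the sitar string's frequency.
The beat rate rose, so the adjustment moved the sitar string further from 341.5 Hz — it was already above the reference.

343.3 Hz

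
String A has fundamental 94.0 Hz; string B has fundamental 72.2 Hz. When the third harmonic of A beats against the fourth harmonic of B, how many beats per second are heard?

6.8 Hz

Third harmonic of the first: 3·94.0 = 282.0 Hz.
Fourth harmonic of the second: 4·72.2 = 288.8 Hz.
f_beat = |282.0 − 288.8| = 6.8 Hz.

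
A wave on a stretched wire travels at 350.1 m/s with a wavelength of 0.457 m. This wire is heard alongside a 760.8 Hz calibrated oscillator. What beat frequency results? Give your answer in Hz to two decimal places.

Source frequency f = v/λ = 350.1/0.457 = 766.0832 Hz.
f_beat = |766.0832 − 760.8| = 5.28 Hz.

5.28 Hz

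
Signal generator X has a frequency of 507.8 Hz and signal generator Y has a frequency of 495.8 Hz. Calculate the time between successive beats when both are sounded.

f_beat = |507.8 − 495.8| = 12 Hz.
Beat period T = 1 / f_beat = 1 / 12 s.

0.083 s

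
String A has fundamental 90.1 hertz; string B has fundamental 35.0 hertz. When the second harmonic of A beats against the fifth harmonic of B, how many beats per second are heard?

5.2 Hz

Second harmonic of the first: 2·90.1 = 180.2 Hz.
Fifth harmonic of the second: 5·35.0 = 175.0 Hz.
f_beat = |180.2 − 175.0| = 5.2 Hz.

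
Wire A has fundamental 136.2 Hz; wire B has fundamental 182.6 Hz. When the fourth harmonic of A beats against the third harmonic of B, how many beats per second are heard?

Fourth harmonic of the first: 4·136.2 = 544.8 Hz.
Third harmonic of the second: 3·182.6 = 547.8 Hz.
f_beat = |544.8 − 547.8| = 3.0 Hz.

3.0 Hz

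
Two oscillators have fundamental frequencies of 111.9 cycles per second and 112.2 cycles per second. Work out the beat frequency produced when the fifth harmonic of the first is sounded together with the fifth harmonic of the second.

Fifth harmonic of the first: 5·111.9 = 559.5 Hz.
Fifth harmonic of the second: 5·112.2 = 561.0 Hz.
f_beat = |559.5 − 561.0| = 1.5 Hz.

1.5 Hz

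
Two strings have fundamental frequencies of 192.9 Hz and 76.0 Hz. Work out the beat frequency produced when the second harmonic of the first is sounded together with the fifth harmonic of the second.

5.8 Hz

Second harmonic of the first: 2·192.9 = 385.8 Hz.
Fifth harmonic of the second: 5·76.0 = 380.0 Hz.
f_beat = |385.8 − 380.0| = 5.8 Hz.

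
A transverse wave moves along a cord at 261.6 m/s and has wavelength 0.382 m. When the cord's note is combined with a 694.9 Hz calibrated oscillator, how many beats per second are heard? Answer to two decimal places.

10.08 Hz

Source frequency f = v/λ = 261.6/0.382 = 684.8168 Hz.
f_beat = |684.8168 − 694.9| = 10.08 Hz.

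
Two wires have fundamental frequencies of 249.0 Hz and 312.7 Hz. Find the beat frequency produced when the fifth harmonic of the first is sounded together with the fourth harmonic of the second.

Fifth harmonic of the first: 5·249.0 = 1245.0 Hz.
Fourth harmonic of the second: 4·312.7 = 1250.8 Hz.
f_beat = |1245.0 − 1250.8| = 5.8 Hz.

5.8 Hz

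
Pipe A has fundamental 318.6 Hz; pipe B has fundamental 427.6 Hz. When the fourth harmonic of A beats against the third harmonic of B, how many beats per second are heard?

Fourth harmonic of the first: 4·318.6 = 1274.4 Hz.
Third harmonic of the second: 3·427.6 = 1282.8 Hz.
f_beat = |1274.4 − 1282.8| = 8.4 Hz.

8.4 Hz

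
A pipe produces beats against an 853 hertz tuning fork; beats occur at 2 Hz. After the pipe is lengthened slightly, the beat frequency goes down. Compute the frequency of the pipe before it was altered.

|f − 853| = 2, so the pipe was at either 851 Hz or 855 Hz.
A longer pipe has a lower fundamental; the adjustment lowers the pipe's frequency.
The beat rate fell, so the adjustment moved the pipe toward 853 Hz — it must have started above the reference.

855 Hz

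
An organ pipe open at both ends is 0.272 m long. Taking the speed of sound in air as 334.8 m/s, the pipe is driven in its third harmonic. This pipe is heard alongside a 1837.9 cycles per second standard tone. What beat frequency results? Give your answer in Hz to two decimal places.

8.42 Hz

Open pipe: f_n = n·v/(2L) = 3·334.8/(2·0.272) = 1846.3235 Hz.
f_beat = |1846.3235 − 1837.9| = 8.42 Hz.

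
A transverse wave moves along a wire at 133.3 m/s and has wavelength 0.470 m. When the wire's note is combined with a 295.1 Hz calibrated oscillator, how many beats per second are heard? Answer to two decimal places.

Source frequency f = v/λ = 133.3/0.470 = 283.6170 Hz.
f_beat = |283.6170 − 295.1| = 11.48 Hz.

11.48 Hz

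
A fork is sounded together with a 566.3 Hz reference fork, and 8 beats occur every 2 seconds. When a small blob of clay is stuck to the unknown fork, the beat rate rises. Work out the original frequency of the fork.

562.3 Hz

Beat frequency = 8/2 = 4 Hz.
|f − 566.3| = 4, so the fork was at either 562.3 Hz or 570.3 Hz.
Adding mass to a fork lowers its frequency; the adjustment lowers the fork's frequency.
The beat rate rose, so the adjustment moved the fork further from 566.3 Hz — it was already below the reference.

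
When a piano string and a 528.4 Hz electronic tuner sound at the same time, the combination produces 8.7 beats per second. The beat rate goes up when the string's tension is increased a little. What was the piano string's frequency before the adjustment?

|f − 528.4| = 8.7, so the piano string was at either 519.7 Hz or 537.1 Hz.
Higher tension means higher frequency; the adjustment raises the piano string's frequency.
The beat rate rose, so the adjustment moved the piano string further from 528.4 Hz — it was already above the reference.

537.1 Hz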